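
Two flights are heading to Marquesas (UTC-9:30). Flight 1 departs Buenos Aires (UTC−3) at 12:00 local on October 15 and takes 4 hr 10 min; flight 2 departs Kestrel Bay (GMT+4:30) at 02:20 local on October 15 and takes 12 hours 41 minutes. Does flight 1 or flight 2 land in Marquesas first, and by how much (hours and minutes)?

the second, by 8 hours 39 minutes

Flight 1 in UTC: 12:00 + 3:00 = 15:00 on Oct 15.
+4 hours and 10 minutes → arrive 19:10 UTC on Oct 15.
Flight 2 in UTC: 02:20 − 4:30 = 21:50 on Oct 14.
+12 hours 41 minutes → arrive 10:31 UTC on Oct 15.
Flight 2 lands earlier by 8 hours 39 minutes.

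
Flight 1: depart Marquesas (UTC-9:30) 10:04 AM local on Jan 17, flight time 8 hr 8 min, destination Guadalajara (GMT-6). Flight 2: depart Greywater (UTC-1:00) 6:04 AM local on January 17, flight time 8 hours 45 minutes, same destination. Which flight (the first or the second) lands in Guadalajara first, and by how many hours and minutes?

the second, by 11 hours 53 minutes

Flight 1 in UTC: 10:04 AM + 9:30 = 7:34 PM on Jan 17.
+8 hours and 8 minutes → arrive 3:42 AM UTC on Jan 18.
Flight 2 in UTC: 6:04 AM + 1:00 = 7:04 AM on Jan 17.
+8 hours and 45 minutes → arrive 3:49 PM UTC on Jan 17.
Flight 2 lands earlier by 11 hours 53 minutes.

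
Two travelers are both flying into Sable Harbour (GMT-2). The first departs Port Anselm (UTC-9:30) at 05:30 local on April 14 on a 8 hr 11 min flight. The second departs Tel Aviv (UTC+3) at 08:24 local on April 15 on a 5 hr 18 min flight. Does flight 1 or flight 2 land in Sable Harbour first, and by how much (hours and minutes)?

Flight 1 in UTC: 05:30 + 9:30 = 15:00 on Apr 14.
+8 hours and 11 minutes → arrive 23:11 UTC on Apr 14.
Flight 2 in UTC: 08:24 − 3:00 = 05:24 on Apr 15.
+5 hours 18 minutes → arrive 10:42 UTC on Apr 15.
Flight 1 lands earlier by 11 hours 31 minutes.

the first, by 11 hours 31 minutes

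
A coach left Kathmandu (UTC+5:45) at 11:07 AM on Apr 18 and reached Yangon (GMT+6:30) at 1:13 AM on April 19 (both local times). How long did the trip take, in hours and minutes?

13 hours 21 minutes

Departure in UTC: 11:07 AM − 5:45 = 5:22 AM on Apr 18.
Arrival in UTC: 1:13 AM − 6:30 = 6:43 PM on Apr 18.
Elapsed = 6:43 PM − 5:22 AM = 13 hours 21 minutes.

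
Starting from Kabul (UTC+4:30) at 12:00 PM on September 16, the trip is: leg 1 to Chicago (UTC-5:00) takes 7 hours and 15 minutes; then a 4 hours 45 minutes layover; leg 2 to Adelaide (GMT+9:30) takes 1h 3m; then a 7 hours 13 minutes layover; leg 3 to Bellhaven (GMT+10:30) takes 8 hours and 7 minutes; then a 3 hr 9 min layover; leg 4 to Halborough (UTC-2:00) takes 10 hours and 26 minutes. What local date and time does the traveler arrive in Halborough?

Convert departure to UTC: 12:00 PM − 4:30 = 7:30 AM UTC on Sep 16.
Add 7 hours 15 minutes leg 1 → 2:45 PM UTC.
Add 4 hours 45 minutes layover in Chicago → 7:30 PM UTC.
Add 1 hour and 3 minutes leg 2 → 8:33 PM UTC.
Add 7 hours and 13 minutes layover in Adelaide → 3:46 AM UTC (Sep 17).
Add 8 hours 7 minutes leg 3 → 11:53 AM UTC.
Add 3 hours and 9 minutes layover in Bellhaven → 3:02 PM UTC.
Add 10 hours and 26 minutes leg 4 → 1:28 AM UTC (Sep 18).
Halborough is UTC−2:00, so local arrival = 1:28 AM − 2:00 = 11:28 PM on Sep 17.

11:28 PM on Sep 17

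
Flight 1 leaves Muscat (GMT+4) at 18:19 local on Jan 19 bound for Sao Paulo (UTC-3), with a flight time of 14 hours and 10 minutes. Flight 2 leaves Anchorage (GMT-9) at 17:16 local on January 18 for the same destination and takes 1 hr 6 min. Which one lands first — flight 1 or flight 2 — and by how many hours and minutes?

the second, by 25 hours 7 minutes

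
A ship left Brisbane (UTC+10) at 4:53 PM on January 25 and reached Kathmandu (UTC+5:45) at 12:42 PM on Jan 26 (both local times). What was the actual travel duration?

24 hours 4 minutes

Departure in UTC: 4:53 PM − 10:00 = 6:53 AM on Jan 25.
Arrival in UTC: 12:42 PM − 5:45 = 6:57 AM on Jan 26.
Elapsed = 6:57 AM − 6:53 AM (+1 day) = 24 hours 4 minutes.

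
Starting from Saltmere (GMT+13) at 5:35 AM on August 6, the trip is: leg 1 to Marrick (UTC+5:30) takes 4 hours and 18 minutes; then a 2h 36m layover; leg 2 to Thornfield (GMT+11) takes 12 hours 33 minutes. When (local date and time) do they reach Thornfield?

11:02 PM on August 6

Convert departure to UTC: 5:35 AM − 13:00 = 4:35 PM UTC on Aug 5.
Add 4 hours 18 minutes leg 1 → 8:53 PM UTC.
Add 2 hours 36 minutes layover in Marrick → 11:29 PM UTC.
Add 12 hours and 33 minutes leg 2 → 12:02 PM UTC (Aug 6).
Thornfield is UTC+11:00, so local arrival = 12:02 PM + 11:00 = 11:02 PM on Aug 6.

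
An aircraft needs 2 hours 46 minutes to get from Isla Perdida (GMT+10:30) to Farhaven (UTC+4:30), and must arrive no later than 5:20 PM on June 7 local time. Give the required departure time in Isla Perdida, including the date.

8:34 PM on June 7

Target arrival in UTC: 5:20 PM − 4:30 = 12:50 PM on Jun 7.
Subtract 2 hours 46 minutes → departure 10:04 AM UTC on Jun 7.
Isla Perdida is UTC+10:30: 10:04 AM + 10:30 = 8:34 PM on Jun 7.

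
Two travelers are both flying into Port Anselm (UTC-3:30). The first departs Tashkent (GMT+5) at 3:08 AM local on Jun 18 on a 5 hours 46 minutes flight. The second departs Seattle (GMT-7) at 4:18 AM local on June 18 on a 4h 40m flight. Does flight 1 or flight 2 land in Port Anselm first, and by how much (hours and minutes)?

Flight 1 in UTC: 3:08 AM − 5:00 = 10:08 PM on Jun 17.
+5 hours and 46 minutes → arrive 3:54 AM UTC on Jun 18.
Flight 2 in UTC: 4:18 AM + 7:00 = 11:18 AM on Jun 18.
+4 hours 40 minutes → arrive 3:58 PM UTC on Jun 18.
Flight 1 lands earlier by 12 hours 4 minutes.

the first, by 12 hours 4 minutes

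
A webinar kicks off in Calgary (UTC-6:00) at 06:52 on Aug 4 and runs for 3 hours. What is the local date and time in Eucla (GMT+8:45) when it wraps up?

Eucla is 14:45 ahead of Calgary.
After 3 hours it is 09:52 in Calgary.
Shift by the zone difference: 09:52 + 14:45 = 00:37 on Aug 5 in Eucla.

00:37 on Aug 5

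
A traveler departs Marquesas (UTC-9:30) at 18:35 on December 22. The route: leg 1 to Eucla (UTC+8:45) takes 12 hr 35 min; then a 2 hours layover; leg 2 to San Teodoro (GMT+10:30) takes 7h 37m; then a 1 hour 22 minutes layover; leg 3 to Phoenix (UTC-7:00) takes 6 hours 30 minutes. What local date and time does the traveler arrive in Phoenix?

03:09 on December 24

Convert departure to UTC: 18:35 + 9:30 = 04:05 UTC on Dec 23.
Add 12 hours and 35 minutes leg 1 → 16:40 UTC.
Add 2 hours layover in Eucla → 18:40 UTC.
Add 7 hours and 37 minutes leg 2 → 02:17 UTC (Dec 24).
Add 1 hour and 22 minutes layover in San Teodoro → 03:39 UTC.
Add 6 hours and 30 minutes leg 3 → 10:09 UTC.
Phoenix is UTC−7:00, so local arrival = 10:09 − 7:00 = 03:09 on Dec 24.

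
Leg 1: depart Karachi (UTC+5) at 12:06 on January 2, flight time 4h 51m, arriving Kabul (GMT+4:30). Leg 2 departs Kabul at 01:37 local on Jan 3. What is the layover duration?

9 hours 10 minutes

Convert departure to UTC: 12:06 − 5:00 = 07:06 UTC on Jan 2.
Add 4 hours and 51 minutes flight time → 11:57 UTC.
Kabul is UTC+4:30, so local arrival = 11:57 + 4:30 = 16:27 on Jan 2.
Layover = 01:37 − 16:27 (+1 day) = 9 hours 10 minutes.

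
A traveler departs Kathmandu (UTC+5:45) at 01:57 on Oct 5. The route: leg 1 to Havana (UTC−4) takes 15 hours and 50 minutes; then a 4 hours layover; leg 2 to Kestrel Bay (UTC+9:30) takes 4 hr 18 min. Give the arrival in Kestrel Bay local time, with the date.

05:50 on October 6

Convert departure to UTC: 01:57 − 5:45 = 20:12 UTC on Oct 4.
Add 15 hours 50 minutes leg 1 → 12:02 UTC (Oct 5).
Add 4 hours layover in Havana → 16:02 UTC.
Add 4 hours and 18 minutes leg 2 → 20:20 UTC.
Kestrel Bay is UTC+9:30, so local arrival = 20:20 + 9:30 = 05:50 on Oct 6.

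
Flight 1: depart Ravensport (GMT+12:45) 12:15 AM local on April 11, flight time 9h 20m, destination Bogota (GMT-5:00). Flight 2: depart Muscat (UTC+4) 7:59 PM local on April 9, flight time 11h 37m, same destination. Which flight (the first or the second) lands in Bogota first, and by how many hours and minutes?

Flight 1 in UTC: 12:15 AM − 12:45 = 11:30 AM on Apr 10.
+9 hours 20 minutes → arrive 8:50 PM UTC on Apr 10.
Flight 2 in UTC: 7:59 PM − 4:00 = 3:59 PM on Apr 9.
+11 hours and 37 minutes → arrive 3:36 AM UTC on Apr 10.
Flight 2 lands earlier by 17 hours 14 minutes.

the second, by 17 hours 14 minutes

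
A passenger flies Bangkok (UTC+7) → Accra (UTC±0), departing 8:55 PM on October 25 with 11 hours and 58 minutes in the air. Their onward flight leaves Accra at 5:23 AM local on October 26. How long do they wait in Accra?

3 hours 30 minutes

Convert departure to UTC: 8:55 PM − 7:00 = 1:55 PM UTC on Oct 25.
Add 11 hours and 58 minutes flight time → 1:53 AM UTC (Oct 26).
Accra is UTC+0, so local arrival is the same: 1:53 AM on Oct 26.
Layover = 5:23 AM − 1:53 AM = 3 hours 30 minutes.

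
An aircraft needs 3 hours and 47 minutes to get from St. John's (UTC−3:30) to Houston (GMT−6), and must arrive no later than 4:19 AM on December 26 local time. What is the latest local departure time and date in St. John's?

Target arrival in UTC: 4:19 AM + 6:00 = 10:19 AM on Dec 26.
Subtract 3 hours 47 minutes → departure 6:32 AM UTC on Dec 26.
St. John's is UTC−3:30: 6:32 AM − 3:30 = 3:02 AM on Dec 26.

3:02 AM on Dec 26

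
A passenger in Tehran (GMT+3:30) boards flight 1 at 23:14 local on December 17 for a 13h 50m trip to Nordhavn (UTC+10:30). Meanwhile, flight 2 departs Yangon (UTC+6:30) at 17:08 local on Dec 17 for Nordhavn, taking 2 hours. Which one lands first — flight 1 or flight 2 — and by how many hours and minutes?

the second, by 20 hours 56 minutes

Flight 1 in UTC: 23:14 − 3:30 = 19:44 on Dec 17.
+13 hours 50 minutes → arrive 09:34 UTC on Dec 18.
Flight 2 in UTC: 17:08 − 6:30 = 10:38 on Dec 17.
+2 hours → arrive 12:38 UTC on Dec 17.
Flight 2 lands earlier by 20 hours 56 minutes.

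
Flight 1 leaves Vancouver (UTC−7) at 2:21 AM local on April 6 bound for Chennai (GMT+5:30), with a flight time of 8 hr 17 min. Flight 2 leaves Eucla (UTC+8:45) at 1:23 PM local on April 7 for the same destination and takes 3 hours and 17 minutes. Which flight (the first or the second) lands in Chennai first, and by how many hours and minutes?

the first, by 14 hours 17 minutes

Flight 1 in UTC: 2:21 AM + 7:00 = 9:21 AM on Apr 6.
+8 hours and 17 minutes → arrive 5:38 PM UTC on Apr 6.
Flight 2 in UTC: 1:23 PM − 8:45 = 4:38 AM on Apr 7.
+3 hours 17 minutes → arrive 7:55 AM UTC on Apr 7.
Flight 1 lands earlier by 14 hours 17 minutes.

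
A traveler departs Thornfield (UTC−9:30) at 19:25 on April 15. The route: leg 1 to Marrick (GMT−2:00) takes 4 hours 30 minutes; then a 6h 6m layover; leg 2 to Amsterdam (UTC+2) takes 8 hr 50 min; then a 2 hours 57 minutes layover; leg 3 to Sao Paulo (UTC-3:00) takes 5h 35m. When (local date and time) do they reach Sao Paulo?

05:53 on Apr 17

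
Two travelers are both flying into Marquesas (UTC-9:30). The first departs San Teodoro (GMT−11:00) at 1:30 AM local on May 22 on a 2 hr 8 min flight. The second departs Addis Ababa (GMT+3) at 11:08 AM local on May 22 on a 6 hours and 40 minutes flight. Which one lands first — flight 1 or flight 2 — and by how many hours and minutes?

the first, by 10 minutes

Flight 1 in UTC: 1:30 AM + 11:00 = 12:30 PM on May 22.
+2 hours 8 minutes → arrive 2:38 PM UTC on May 22.
Flight 2 in UTC: 11:08 AM − 3:00 = 8:08 AM on May 22.
+6 hours and 40 minutes → arrive 2:48 PM UTC on May 22.
Flight 1 lands earlier by 10 minutes.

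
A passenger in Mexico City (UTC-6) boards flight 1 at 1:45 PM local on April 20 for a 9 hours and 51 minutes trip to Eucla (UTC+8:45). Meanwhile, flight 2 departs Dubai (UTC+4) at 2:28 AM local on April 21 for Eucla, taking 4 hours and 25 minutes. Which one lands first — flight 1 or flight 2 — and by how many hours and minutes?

Flight 1 in UTC: 1:45 PM + 6:00 = 7:45 PM on Apr 20.
+9 hours and 51 minutes → arrive 5:36 AM UTC on Apr 21.
Flight 2 in UTC: 2:28 AM − 4:00 = 10:28 PM on Apr 20.
+4 hours 25 minutes → arrive 2:53 AM UTC on Apr 21.
Flight 2 lands earlier by 2 hours 43 minutes.

the second, by 2 hours 43 minutes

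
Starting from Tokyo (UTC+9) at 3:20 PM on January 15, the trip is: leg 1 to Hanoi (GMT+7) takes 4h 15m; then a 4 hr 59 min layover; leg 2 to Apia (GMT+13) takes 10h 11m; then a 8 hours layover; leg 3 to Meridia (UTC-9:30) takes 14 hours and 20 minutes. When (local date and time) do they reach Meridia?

2:35 PM on Jan 16

Convert departure to UTC: 3:20 PM − 9:00 = 6:20 AM UTC on Jan 15.
Add 4 hours 15 minutes leg 1 → 10:35 AM UTC.
Add 4 hours and 59 minutes layover in Hanoi → 3:34 PM UTC.
Add 10 hours and 11 minutes leg 2 → 1:45 AM UTC (Jan 16).
Add 8 hours layover in Apia → 9:45 AM UTC.
Add 14 hours 20 minutes leg 3 → 12:05 AM UTC (Jan 17).
Meridia is UTC−9:30, so local arrival = 12:05 AM − 9:30 = 2:35 PM on Jan 16.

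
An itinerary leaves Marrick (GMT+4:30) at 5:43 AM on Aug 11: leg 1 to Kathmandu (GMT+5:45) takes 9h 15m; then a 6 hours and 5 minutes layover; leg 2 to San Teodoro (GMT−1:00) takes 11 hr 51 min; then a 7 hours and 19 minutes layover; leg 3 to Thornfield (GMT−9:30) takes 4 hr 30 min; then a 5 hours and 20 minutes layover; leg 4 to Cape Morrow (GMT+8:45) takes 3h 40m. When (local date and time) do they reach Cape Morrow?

Convert departure to UTC: 5:43 AM − 4:30 = 1:13 AM UTC on Aug 11.
Add 9 hours and 15 minutes leg 1 → 10:28 AM UTC.
Add 6 hours and 5 minutes layover in Kathmandu → 4:33 PM UTC.
Add 11 hours 51 minutes leg 2 → 4:24 AM UTC (Aug 12).
Add 7 hours and 19 minutes layover in San Teodoro → 11:43 AM UTC.
Add 4 hours 30 minutes leg 3 → 4:13 PM UTC.
Add 5 hours 20 minutes layover in Thornfield → 9:33 PM UTC.
Add 3 hours and 40 minutes leg 4 → 1:13 AM UTC (Aug 13).
Cape Morrow is UTC+8:45, so local arrival = 1:13 AM + 8:45 = 9:58 AM on Aug 13.

9:58 AM on Aug 13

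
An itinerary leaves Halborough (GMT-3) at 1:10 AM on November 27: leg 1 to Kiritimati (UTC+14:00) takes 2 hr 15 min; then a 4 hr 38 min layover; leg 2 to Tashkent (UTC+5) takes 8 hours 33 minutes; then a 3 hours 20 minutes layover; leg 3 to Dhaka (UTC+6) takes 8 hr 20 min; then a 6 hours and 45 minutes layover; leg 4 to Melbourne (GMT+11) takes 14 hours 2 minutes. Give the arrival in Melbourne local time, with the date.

3:03 PM on November 29

Convert departure to UTC: 1:10 AM + 3:00 = 4:10 AM UTC on Nov 27.
Add 2 hours and 15 minutes leg 1 → 6:25 AM UTC.
Add 4 hours and 38 minutes layover in Kiritimati → 11:03 AM UTC.
Add 8 hours and 33 minutes leg 2 → 7:36 PM UTC.
Add 3 hours and 20 minutes layover in Tashkent → 10:56 PM UTC.
Add 8 hours 20 minutes leg 3 → 7:16 AM UTC (Nov 28).
Add 6 hours and 45 minutes layover in Dhaka → 2:01 PM UTC.
Add 14 hours and 2 minutes leg 4 → 4:03 AM UTC (Nov 29).
Melbourne is UTC+11:00, so local arrival = 4:03 AM + 11:00 = 3:03 PM on Nov 29.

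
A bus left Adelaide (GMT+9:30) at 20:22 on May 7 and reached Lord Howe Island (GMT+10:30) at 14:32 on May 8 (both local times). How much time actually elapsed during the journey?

Lord Howe Island is 1:00 ahead of Adelaide.
Clock-face elapsed time (ignoring zones) is 18 hours 10 minutes.
Actual elapsed = 18 hours 10 minutes − 1:00 = 17 hours 10 minutes.

17 hours 10 minutes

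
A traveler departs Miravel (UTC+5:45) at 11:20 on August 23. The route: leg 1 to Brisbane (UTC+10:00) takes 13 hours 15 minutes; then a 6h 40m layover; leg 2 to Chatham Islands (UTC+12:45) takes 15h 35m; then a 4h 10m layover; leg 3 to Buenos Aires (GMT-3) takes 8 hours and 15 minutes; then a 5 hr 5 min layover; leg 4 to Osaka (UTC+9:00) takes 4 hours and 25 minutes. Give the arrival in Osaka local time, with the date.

00:00 on Aug 26

Convert departure to UTC: 11:20 − 5:45 = 05:35 UTC on Aug 23.
Add 13 hours 15 minutes leg 1 → 18:50 UTC.
Add 6 hours 40 minutes layover in Brisbane → 01:30 UTC (Aug 24).
Add 15 hours and 35 minutes leg 2 → 17:05 UTC.
Add 4 hours 10 minutes layover in Chatham Islands → 21:15 UTC.
Add 8 hours and 15 minutes leg 3 → 05:30 UTC (Aug 25).
Add 5 hours and 5 minutes layover in Buenos Aires → 10:35 UTC.
Add 4 hours and 25 minutes leg 4 → 15:00 UTC.
Osaka is UTC+9:00, so local arrival = 15:00 + 9:00 = 00:00 on Aug 26.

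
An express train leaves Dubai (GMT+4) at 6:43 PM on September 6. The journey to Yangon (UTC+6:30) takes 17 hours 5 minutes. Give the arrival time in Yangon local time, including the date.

Yangon is 2:30 ahead of Dubai.
After 17 hours 5 minutes it is 11:48 AM (Sep 7) in Dubai.
Shift by the zone difference: 11:48 AM + 2:30 = 2:18 PM on Sep 7 in Yangon.

2:18 PM on September 7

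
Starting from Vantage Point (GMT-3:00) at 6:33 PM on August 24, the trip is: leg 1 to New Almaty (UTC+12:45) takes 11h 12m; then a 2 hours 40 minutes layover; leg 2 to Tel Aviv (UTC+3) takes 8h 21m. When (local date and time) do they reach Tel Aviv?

10:46 PM on August 25

Convert departure to UTC: 6:33 PM + 3:00 = 9:33 PM UTC on Aug 24.
Add 11 hours and 12 minutes leg 1 → 8:45 AM UTC (Aug 25).
Add 2 hours and 40 minutes layover in New Almaty → 11:25 AM UTC.
Add 8 hours and 21 minutes leg 2 → 7:46 PM UTC.
Tel Aviv is UTC+3:00, so local arrival = 7:46 PM + 3:00 = 10:46 PM on Aug 25.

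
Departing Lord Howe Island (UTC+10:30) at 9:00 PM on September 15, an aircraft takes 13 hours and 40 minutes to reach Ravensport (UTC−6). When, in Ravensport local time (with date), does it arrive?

6:10 PM on September 15

Ravensport is 16:30 behind Lord Howe Island.
After 13 hours and 40 minutes it is 10:40 AM (Sep 16) in Lord Howe Island.
Shift by the zone difference: 10:40 AM − 16:30 = 6:10 PM on Sep 15 in Ravensport.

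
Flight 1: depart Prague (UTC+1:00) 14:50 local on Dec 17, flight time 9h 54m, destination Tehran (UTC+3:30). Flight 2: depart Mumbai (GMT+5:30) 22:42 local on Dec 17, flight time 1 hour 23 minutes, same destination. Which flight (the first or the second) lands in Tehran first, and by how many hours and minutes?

the second, by 5 hours 9 minutes

Flight 1 in UTC: 14:50 − 1:00 = 13:50 on Dec 17.
+9 hours 54 minutes → arrive 23:44 UTC on Dec 17.
Flight 2 in UTC: 22:42 − 5:30 = 17:12 on Dec 17.
+1 hour 23 minutes → arrive 18:35 UTC on Dec 17.
Flight 2 lands earlier by 5 hours 9 minutes.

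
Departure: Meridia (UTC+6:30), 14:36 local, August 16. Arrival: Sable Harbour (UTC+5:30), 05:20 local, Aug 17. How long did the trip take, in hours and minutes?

Sable Harbour is 1:00 behind Meridia.
Clock-face elapsed time (ignoring zones) is 14 hours 44 minutes.
Actual elapsed = 14 hours 44 minutes + 1:00 = 15 hours 44 minutes.

15 hours 44 minutes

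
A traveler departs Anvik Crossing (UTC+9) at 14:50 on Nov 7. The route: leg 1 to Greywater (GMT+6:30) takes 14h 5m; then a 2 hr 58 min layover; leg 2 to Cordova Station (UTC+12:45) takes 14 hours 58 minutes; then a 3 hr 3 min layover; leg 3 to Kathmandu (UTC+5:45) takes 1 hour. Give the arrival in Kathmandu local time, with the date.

Convert departure to UTC: 14:50 − 9:00 = 05:50 UTC on Nov 7.
Add 14 hours 5 minutes leg 1 → 19:55 UTC.
Add 2 hours 58 minutes layover in Greywater → 22:53 UTC.
Add 14 hours and 58 minutes leg 2 → 13:51 UTC (Nov 8).
Add 3 hours and 3 minutes layover in Cordova Station → 16:54 UTC.
Add 1 hour leg 3 → 17:54 UTC.
Kathmandu is UTC+5:45, so local arrival = 17:54 + 5:45 = 23:39 on Nov 8.

23:39 on November 8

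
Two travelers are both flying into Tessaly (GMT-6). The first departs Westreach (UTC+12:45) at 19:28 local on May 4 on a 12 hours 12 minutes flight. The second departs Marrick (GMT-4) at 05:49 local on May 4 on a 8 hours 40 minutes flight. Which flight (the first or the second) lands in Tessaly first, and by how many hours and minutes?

the second, by 26 minutes

Flight 1 in UTC: 19:28 − 12:45 = 06:43 on May 4.
+12 hours and 12 minutes → arrive 18:55 UTC on May 4.
Flight 2 in UTC: 05:49 + 4:00 = 09:49 on May 4.
+8 hours and 40 minutes → arrive 18:29 UTC on May 4.
Flight 2 lands earlier by 26 minutes.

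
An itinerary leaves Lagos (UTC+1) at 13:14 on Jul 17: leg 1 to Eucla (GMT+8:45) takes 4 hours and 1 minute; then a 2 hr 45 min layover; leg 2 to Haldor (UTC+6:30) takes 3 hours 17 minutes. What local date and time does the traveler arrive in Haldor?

Convert departure to UTC: 13:14 − 1:00 = 12:14 UTC on Jul 17.
Add 4 hours 1 minute leg 1 → 16:15 UTC.
Add 2 hours and 45 minutes layover in Eucla → 19:00 UTC.
Add 3 hours and 17 minutes leg 2 → 22:17 UTC.
Haldor is UTC+6:30, so local arrival = 22:17 + 6:30 = 04:47 on Jul 18.

04:47 on July 18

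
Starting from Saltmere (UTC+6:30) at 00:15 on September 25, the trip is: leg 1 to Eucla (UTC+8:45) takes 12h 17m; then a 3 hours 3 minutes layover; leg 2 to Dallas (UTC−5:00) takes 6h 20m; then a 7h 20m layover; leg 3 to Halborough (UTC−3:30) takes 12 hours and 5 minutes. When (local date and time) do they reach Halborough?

Convert departure to UTC: 00:15 − 6:30 = 17:45 UTC on Sep 24.
Add 12 hours and 17 minutes leg 1 → 06:02 UTC (Sep 25).
Add 3 hours and 3 minutes layover in Eucla → 09:05 UTC.
Add 6 hours and 20 minutes leg 2 → 15:25 UTC.
Add 7 hours and 20 minutes layover in Dallas → 22:45 UTC.
Add 12 hours 5 minutes leg 3 → 10:50 UTC (Sep 26).
Halborough is UTC−3:30, so local arrival = 10:50 − 3:30 = 07:20 on Sep 26.

07:20 on September 26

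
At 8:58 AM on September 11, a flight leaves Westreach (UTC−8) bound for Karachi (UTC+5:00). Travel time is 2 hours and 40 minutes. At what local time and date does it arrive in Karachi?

Karachi is 13:00 ahead of Westreach.
After 2 hours 40 minutes it is 11:38 AM in Westreach.
Shift by the zone difference: 11:38 AM + 13:00 = 12:38 AM on Sep 12 in Karachi.

12:38 AM on September 12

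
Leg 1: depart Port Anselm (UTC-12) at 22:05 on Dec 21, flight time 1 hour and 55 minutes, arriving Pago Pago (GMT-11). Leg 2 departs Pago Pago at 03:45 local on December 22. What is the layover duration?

2 hours 45 minutes

Convert departure to UTC: 22:05 + 12:00 = 10:05 UTC on Dec 22.
Add 1 hour and 55 minutes flight time → 12:00 UTC.
Pago Pago is UTC−11:00, so local arrival = 12:00 − 11:00 = 01:00 on Dec 22.
Layover = 03:45 − 01:00 = 2 hours 45 minutes.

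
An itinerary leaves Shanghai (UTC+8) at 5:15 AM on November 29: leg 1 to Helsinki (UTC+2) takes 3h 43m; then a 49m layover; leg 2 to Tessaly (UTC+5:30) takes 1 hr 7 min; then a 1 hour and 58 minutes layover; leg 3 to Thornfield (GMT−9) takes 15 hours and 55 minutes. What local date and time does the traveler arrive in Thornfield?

Convert departure to UTC: 5:15 AM − 8:00 = 9:15 PM UTC on Nov 28.
Add 3 hours 43 minutes leg 1 → 12:58 AM UTC (Nov 29).
Add 49 minutes layover in Helsinki → 1:47 AM UTC.
Add 1 hour 7 minutes leg 2 → 2:54 AM UTC.
Add 1 hour 58 minutes layover in Tessaly → 4:52 AM UTC.
Add 15 hours 55 minutes leg 3 → 8:47 PM UTC.
Thornfield is UTC−9:00, so local arrival = 8:47 PM − 9:00 = 11:47 AM on Nov 29.

11:47 AM on November 29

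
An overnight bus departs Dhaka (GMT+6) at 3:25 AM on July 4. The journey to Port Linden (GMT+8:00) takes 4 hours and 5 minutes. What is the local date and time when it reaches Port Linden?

9:30 AM on Jul 4

Convert departure to UTC: 3:25 AM − 6:00 = 9:25 PM UTC on Jul 3.
Add 4 hours and 5 minutes travel time → 1:30 AM UTC (Jul 4).
Port Linden is UTC+8:00, so local arrival = 1:30 AM + 8:00 = 9:30 AM on Jul 4.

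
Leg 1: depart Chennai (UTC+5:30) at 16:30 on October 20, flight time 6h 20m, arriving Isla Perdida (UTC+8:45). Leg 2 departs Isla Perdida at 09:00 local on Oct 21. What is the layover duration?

6 hours 55 minutes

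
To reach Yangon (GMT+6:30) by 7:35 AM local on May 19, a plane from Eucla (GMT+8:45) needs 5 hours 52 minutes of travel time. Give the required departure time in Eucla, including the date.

3:58 AM on May 19

Target arrival in UTC: 7:35 AM − 6:30 = 1:05 AM on May 19.
Subtract 5 hours 52 minutes → departure 7:13 PM UTC on May 18.
Eucla is UTC+8:45: 7:13 PM + 8:45 = 3:58 AM on May 19.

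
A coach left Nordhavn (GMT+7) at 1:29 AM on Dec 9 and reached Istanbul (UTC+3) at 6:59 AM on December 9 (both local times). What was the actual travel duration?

9 hours 30 minutes

Departure in UTC: 1:29 AM − 7:00 = 6:29 PM on Dec 8.
Arrival in UTC: 6:59 AM − 3:00 = 3:59 AM on Dec 9.
Elapsed = 3:59 AM − 6:29 PM (+1 day) = 9 hours 30 minutes.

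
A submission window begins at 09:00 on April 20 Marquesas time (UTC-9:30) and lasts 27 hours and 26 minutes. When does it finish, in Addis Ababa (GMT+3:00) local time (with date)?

Addis Ababa is 12:30 ahead of Marquesas.
After 27 hours 26 minutes it is 12:26 (Apr 21) in Marquesas.
Shift by the zone difference: 12:26 + 12:30 = 00:56 on Apr 22 in Addis Ababa.

00:56 on April 22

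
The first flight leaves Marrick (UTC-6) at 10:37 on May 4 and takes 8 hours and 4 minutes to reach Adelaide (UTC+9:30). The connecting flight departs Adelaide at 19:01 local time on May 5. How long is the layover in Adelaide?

8 hours 50 minutes

Convert departure to UTC: 10:37 + 6:00 = 16:37 UTC on May 4.
Add 8 hours 4 minutes flight time → 00:41 UTC (May 5).
Adelaide is UTC+9:30, so local arrival = 00:41 + 9:30 = 10:11 on May 5.
Layover = 19:01 − 10:11 = 8 hours 50 minutes.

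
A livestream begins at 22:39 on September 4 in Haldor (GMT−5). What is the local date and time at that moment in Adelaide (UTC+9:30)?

13:09 on Sep 5

Adelaide is 14:30 ahead of Haldor.
Shift by the zone difference: 22:39 + 14:30 = 13:09 on Sep 5 in Adelaide.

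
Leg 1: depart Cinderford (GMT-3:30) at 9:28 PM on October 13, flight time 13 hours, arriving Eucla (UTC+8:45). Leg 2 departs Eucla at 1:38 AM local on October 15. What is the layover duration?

2 hours 55 minutes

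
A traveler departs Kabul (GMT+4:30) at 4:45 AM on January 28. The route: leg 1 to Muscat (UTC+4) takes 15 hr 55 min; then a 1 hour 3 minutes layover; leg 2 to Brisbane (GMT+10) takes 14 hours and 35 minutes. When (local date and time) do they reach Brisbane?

5:48 PM on January 29

Convert departure to UTC: 4:45 AM − 4:30 = 12:15 AM UTC on Jan 28.
Add 15 hours and 55 minutes leg 1 → 4:10 PM UTC.
Add 1 hour and 3 minutes layover in Muscat → 5:13 PM UTC.
Add 14 hours 35 minutes leg 2 → 7:48 AM UTC (Jan 29).
Brisbane is UTC+10:00, so local arrival = 7:48 AM + 10:00 = 5:48 PM on Jan 29.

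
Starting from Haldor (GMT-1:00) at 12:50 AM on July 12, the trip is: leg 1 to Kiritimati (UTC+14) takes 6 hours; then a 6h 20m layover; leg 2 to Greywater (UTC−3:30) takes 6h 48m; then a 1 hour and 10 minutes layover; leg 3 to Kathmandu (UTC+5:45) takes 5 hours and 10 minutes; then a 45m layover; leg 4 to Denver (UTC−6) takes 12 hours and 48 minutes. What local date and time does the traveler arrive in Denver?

Convert departure to UTC: 12:50 AM + 1:00 = 1:50 AM UTC on Jul 12.
Add 6 hours leg 1 → 7:50 AM UTC.
Add 6 hours and 20 minutes layover in Kiritimati → 2:10 PM UTC.
Add 6 hours 48 minutes leg 2 → 8:58 PM UTC.
Add 1 hour and 10 minutes layover in Greywater → 10:08 PM UTC.
Add 5 hours 10 minutes leg 3 → 3:18 AM UTC (Jul 13).
Add 45 minutes layover in Kathmandu → 4:03 AM UTC.
Add 12 hours and 48 minutes leg 4 → 4:51 PM UTC.
Denver is UTC−6:00, so local arrival = 4:51 PM − 6:00 = 10:51 AM on Jul 13.

10:51 AM on July 13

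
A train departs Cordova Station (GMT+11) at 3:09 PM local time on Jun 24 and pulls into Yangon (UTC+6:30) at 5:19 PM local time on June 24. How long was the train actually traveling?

6 hours 40 minutes

Departure in UTC: 3:09 PM − 11:00 = 4:09 AM on Jun 24.
Arrival in UTC: 5:19 PM − 6:30 = 10:49 AM on Jun 24.
Elapsed = 10:49 AM − 4:09 AM = 6 hours 40 minutes.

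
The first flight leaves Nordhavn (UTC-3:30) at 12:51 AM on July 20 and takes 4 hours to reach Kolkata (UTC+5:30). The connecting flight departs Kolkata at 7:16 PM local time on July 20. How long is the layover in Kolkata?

Convert departure to UTC: 12:51 AM + 3:30 = 4:21 AM UTC on Jul 20.
Add 4 hours flight time → 8:21 AM UTC.
Kolkata is UTC+5:30, so local arrival = 8:21 AM + 5:30 = 1:51 PM on Jul 20.
Layover = 7:16 PM − 1:51 PM = 5 hours 25 minutes.

5 hours 25 minutes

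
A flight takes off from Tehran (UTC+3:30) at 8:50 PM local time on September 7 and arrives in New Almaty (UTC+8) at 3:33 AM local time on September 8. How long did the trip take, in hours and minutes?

Departure in UTC: 8:50 PM − 3:30 = 5:20 PM on Sep 7.
Arrival in UTC: 3:33 AM − 8:00 = 7:33 PM on Sep 7.
Elapsed = 7:33 PM − 5:20 PM = 2 hours 13 minutes.

2 hours 13 minutes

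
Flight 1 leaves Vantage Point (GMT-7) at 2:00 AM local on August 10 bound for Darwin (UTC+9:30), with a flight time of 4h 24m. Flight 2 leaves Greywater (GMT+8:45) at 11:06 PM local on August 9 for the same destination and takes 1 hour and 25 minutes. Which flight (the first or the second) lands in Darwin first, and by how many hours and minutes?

the second, by 21 hours 38 minutes

Flight 1 in UTC: 2:00 AM + 7:00 = 9:00 AM on Aug 10.
+4 hours and 24 minutes → arrive 1:24 PM UTC on Aug 10.
Flight 2 in UTC: 11:06 PM − 8:45 = 2:21 PM on Aug 9.
+1 hour 25 minutes → arrive 3:46 PM UTC on Aug 9.
Flight 2 lands earlier by 21 hours 38 minutes.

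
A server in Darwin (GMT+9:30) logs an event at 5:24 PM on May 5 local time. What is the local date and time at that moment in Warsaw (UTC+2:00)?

In UTC: 5:24 PM − 9:30 = 7:54 AM on May 5.
Warsaw is UTC+2:00: 7:54 AM + 2:00 = 9:54 AM on May 5.

9:54 AM on May 5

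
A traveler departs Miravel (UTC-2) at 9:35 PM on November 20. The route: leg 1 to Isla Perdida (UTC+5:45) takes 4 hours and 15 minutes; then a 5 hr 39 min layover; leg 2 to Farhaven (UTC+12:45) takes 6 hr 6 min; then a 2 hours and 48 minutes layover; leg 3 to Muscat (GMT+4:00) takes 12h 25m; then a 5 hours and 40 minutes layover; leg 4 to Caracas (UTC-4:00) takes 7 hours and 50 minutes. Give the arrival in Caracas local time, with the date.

4:18 PM on November 22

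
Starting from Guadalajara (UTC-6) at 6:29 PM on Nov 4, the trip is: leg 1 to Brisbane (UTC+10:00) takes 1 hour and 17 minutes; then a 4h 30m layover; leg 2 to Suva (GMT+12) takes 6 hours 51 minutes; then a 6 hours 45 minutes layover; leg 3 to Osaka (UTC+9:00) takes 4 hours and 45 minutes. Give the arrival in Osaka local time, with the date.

Convert departure to UTC: 6:29 PM + 6:00 = 12:29 AM UTC on Nov 5.
Add 1 hour and 17 minutes leg 1 → 1:46 AM UTC.
Add 4 hours 30 minutes layover in Brisbane → 6:16 AM UTC.
Add 6 hours 51 minutes leg 2 → 1:07 PM UTC.
Add 6 hours 45 minutes layover in Suva → 7:52 PM UTC.
Add 4 hours 45 minutes leg 3 → 12:37 AM UTC (Nov 6).
Osaka is UTC+9:00, so local arrival = 12:37 AM + 9:00 = 9:37 AM on Nov 6.

9:37 AM on November 6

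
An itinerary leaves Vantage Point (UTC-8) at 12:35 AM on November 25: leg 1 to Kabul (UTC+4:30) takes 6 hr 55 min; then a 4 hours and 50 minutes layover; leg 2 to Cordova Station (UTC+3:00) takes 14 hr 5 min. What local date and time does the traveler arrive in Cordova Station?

1:25 PM on November 26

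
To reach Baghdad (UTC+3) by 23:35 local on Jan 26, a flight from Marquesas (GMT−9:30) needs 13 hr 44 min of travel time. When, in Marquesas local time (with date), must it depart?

21:21 on Jan 25

Target arrival in UTC: 23:35 − 3:00 = 20:35 on Jan 26.
Subtract 13 hours 44 minutes → departure 06:51 UTC on Jan 26.
Marquesas is UTC−9:30: 06:51 − 9:30 = 21:21 on Jan 25.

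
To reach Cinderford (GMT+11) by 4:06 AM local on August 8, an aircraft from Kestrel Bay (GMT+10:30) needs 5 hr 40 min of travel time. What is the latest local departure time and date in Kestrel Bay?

Target arrival in UTC: 4:06 AM − 11:00 = 5:06 PM on Aug 7.
Subtract 5 hours 40 minutes → departure 11:26 AM UTC on Aug 7.
Kestrel Bay is UTC+10:30: 11:26 AM + 10:30 = 9:56 PM on Aug 7.

9:56 PM on August 7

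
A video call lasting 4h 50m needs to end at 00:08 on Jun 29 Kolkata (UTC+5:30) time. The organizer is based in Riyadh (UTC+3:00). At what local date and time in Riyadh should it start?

Target end time in UTC: 00:08 − 5:30 = 18:38 on Jun 28.
Subtract 4 hours 50 minutes → start 13:48 UTC on Jun 28.
Riyadh is UTC+3:00: 13:48 + 3:00 = 16:48 on Jun 28.

16:48 on Jun 28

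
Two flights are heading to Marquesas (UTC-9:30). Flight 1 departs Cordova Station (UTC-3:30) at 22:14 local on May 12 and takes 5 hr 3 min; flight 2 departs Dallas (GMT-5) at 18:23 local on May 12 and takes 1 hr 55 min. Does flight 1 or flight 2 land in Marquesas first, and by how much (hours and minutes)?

the second, by 5 hours 29 minutes

Flight 1 in UTC: 22:14 + 3:30 = 01:44 on May 13.
+5 hours and 3 minutes → arrive 06:47 UTC on May 13.
Flight 2 in UTC: 18:23 + 5:00 = 23:23 on May 12.
+1 hour 55 minutes → arrive 01:18 UTC on May 13.
Flight 2 lands earlier by 5 hours 29 minutes.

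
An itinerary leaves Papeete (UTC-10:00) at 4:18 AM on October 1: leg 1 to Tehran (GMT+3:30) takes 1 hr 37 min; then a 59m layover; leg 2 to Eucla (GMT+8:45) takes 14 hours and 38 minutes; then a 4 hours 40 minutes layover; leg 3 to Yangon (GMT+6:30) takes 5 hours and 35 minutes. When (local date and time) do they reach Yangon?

Convert departure to UTC: 4:18 AM + 10:00 = 2:18 PM UTC on Oct 1.
Add 1 hour 37 minutes leg 1 → 3:55 PM UTC.
Add 59 minutes layover in Tehran → 4:54 PM UTC.
Add 14 hours and 38 minutes leg 2 → 7:32 AM UTC (Oct 2).
Add 4 hours 40 minutes layover in Eucla → 12:12 PM UTC.
Add 5 hours 35 minutes leg 3 → 5:47 PM UTC.
Yangon is UTC+6:30, so local arrival = 5:47 PM + 6:30 = 12:17 AM on Oct 3.

12:17 AM on October 3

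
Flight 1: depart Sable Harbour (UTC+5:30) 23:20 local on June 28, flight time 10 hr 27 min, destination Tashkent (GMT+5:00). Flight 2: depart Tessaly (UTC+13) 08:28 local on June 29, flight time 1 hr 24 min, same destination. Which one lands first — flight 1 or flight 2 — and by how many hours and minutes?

Flight 1 in UTC: 23:20 − 5:30 = 17:50 on Jun 28.
+10 hours 27 minutes → arrive 04:17 UTC on Jun 29.
Flight 2 in UTC: 08:28 − 13:00 = 19:28 on Jun 28.
+1 hour 24 minutes → arrive 20:52 UTC on Jun 28.
Flight 2 lands earlier by 7 hours 25 minutes.

the second, by 7 hours 25 minutes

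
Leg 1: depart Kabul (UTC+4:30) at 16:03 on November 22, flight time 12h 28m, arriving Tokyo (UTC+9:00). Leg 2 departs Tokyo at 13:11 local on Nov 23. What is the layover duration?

Convert departure to UTC: 16:03 − 4:30 = 11:33 UTC on Nov 22.
Add 12 hours 28 minutes flight time → 00:01 UTC (Nov 23).
Tokyo is UTC+9:00, so local arrival = 00:01 + 9:00 = 09:01 on Nov 23.
Layover = 13:11 − 09:01 = 4 hours 10 minutes.

4 hours 10 minutes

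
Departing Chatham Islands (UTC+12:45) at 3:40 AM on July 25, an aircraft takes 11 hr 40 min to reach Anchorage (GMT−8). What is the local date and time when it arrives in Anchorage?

6:35 PM on July 24

Convert departure to UTC: 3:40 AM − 12:45 = 2:55 PM UTC on Jul 24.
Add 11 hours and 40 minutes travel time → 2:35 AM UTC (Jul 25).
Anchorage is UTC−8:00, so local arrival = 2:35 AM − 8:00 = 6:35 PM on Jul 24.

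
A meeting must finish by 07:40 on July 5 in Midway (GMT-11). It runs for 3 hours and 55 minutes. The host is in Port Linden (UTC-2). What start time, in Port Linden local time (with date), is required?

Target end time in UTC: 07:40 + 11:00 = 18:40 on Jul 5.
Subtract 3 hours and 55 minutes → start 14:45 UTC on Jul 5.
Port Linden is UTC−2:00: 14:45 − 2:00 = 12:45 on Jul 5.

12:45 on Jul 5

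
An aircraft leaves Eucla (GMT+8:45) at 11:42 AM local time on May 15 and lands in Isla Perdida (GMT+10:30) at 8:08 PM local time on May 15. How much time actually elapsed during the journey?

Isla Perdida is 1:45 ahead of Eucla.
Clock-face elapsed time (ignoring zones) is 8 hours 26 minutes.
Actual elapsed = 8 hours 26 minutes − 1:45 = 6 hours 41 minutes.

6 hours 41 minutes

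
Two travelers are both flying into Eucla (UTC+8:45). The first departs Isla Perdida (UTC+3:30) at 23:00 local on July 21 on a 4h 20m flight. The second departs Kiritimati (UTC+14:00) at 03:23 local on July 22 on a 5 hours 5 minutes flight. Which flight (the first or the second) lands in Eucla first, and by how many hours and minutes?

the second, by 5 hours 22 minutes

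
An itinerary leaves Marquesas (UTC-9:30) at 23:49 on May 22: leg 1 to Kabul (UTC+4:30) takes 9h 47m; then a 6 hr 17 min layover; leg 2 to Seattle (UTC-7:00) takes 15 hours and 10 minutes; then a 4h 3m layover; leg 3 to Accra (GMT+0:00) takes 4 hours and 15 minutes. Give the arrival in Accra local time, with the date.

Convert departure to UTC: 23:49 + 9:30 = 09:19 UTC on May 23.
Add 9 hours 47 minutes leg 1 → 19:06 UTC.
Add 6 hours 17 minutes layover in Kabul → 01:23 UTC (May 24).
Add 15 hours and 10 minutes leg 2 → 16:33 UTC.
Add 4 hours and 3 minutes layover in Seattle → 20:36 UTC.
Add 4 hours 15 minutes leg 3 → 00:51 UTC (May 25).
Accra is UTC+0, so local arrival is the same: 00:51 on May 25.

00:51 on May 25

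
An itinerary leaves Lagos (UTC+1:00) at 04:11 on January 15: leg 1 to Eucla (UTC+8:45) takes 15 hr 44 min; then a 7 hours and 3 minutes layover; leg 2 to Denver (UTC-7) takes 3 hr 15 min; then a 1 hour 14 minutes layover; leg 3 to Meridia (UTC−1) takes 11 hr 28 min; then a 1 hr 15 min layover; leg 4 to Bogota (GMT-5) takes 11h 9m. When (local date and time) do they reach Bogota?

Convert departure to UTC: 04:11 − 1:00 = 03:11 UTC on Jan 15.
Add 15 hours 44 minutes leg 1 → 18:55 UTC.
Add 7 hours 3 minutes layover in Eucla → 01:58 UTC (Jan 16).
Add 3 hours and 15 minutes leg 2 → 05:13 UTC.
Add 1 hour 14 minutes layover in Denver → 06:27 UTC.
Add 11 hours 28 minutes leg 3 → 17:55 UTC.
Add 1 hour and 15 minutes layover in Meridia → 19:10 UTC.
Add 11 hours and 9 minutes leg 4 → 06:19 UTC (Jan 17).
Bogota is UTC−5:00, so local arrival = 06:19 − 5:00 = 01:19 on Jan 17.

01:19 on January 17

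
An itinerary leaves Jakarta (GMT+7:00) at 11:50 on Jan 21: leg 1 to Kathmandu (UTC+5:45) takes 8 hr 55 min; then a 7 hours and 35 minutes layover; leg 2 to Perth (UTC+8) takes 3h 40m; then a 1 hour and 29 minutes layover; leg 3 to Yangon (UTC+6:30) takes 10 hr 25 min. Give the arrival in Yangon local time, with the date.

19:24 on Jan 22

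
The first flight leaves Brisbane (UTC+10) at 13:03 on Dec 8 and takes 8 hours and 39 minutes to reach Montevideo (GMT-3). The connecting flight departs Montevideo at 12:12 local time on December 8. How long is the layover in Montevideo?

Convert departure to UTC: 13:03 − 10:00 = 03:03 UTC on Dec 8.
Add 8 hours and 39 minutes flight time → 11:42 UTC.
Montevideo is UTC−3:00, so local arrival = 11:42 − 3:00 = 08:42 on Dec 8.
Layover = 12:12 − 08:42 = 3 hours 30 minutes.

3 hours 30 minutes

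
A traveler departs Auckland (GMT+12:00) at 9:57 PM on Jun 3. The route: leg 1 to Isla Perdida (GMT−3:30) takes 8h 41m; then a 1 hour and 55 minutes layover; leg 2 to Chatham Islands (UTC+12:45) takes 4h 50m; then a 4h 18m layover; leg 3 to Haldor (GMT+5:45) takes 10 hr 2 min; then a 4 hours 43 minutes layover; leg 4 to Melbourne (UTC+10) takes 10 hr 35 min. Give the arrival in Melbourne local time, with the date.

5:01 PM on June 5

Convert departure to UTC: 9:57 PM − 12:00 = 9:57 AM UTC on Jun 3.
Add 8 hours and 41 minutes leg 1 → 6:38 PM UTC.
Add 1 hour 55 minutes layover in Isla Perdida → 8:33 PM UTC.
Add 4 hours and 50 minutes leg 2 → 1:23 AM UTC (Jun 4).
Add 4 hours 18 minutes layover in Chatham Islands → 5:41 AM UTC.
Add 10 hours 2 minutes leg 3 → 3:43 PM UTC.
Add 4 hours and 43 minutes layover in Haldor → 8:26 PM UTC.
Add 10 hours 35 minutes leg 4 → 7:01 AM UTC (Jun 5).
Melbourne is UTC+10:00, so local arrival = 7:01 AM + 10:00 = 5:01 PM on Jun 5.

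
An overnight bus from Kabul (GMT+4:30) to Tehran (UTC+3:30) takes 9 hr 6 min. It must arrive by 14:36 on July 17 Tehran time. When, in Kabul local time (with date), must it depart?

06:30 on July 17

Target arrival in UTC: 14:36 − 3:30 = 11:06 on Jul 17.
Subtract 9 hours and 6 minutes → departure 02:00 UTC on Jul 17.
Kabul is UTC+4:30: 02:00 + 4:30 = 06:30 on Jul 17.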